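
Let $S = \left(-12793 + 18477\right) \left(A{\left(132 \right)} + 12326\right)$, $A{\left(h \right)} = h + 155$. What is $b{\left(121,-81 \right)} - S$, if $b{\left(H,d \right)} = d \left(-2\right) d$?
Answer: $-71705414$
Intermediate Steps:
$A{\left(h \right)} = 155 + h$
$b{\left(H,d \right)} = - 2 d^{2}$ ($b{\left(H,d \right)} = - 2 d d = - 2 d^{2}$)
$S = 71692292$ ($S = \left(-12793 + 18477\right) \left(\left(155 + 132\right) + 12326\right) = 5684 \left(287 + 12326\right) = 5684 \cdot 12613 = 71692292$)
$b{\left(121,-81 \right)} - S = - 2 \left(-81\right)^{2} - 71692292 = \left(-2\right) 6561 - 71692292 = -13122 - 71692292 = -71705414$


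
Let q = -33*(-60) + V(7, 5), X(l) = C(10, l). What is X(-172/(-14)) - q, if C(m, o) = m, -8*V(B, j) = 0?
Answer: -1970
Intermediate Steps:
V(B, j) = 0 (V(B, j) = -⅛*0 = 0)
X(l) = 10
q = 1980 (q = -33*(-60) + 0 = 1980 + 0 = 1980)
X(-172/(-14)) - q = 10 - 1*1980 = 10 - 1980 = -1970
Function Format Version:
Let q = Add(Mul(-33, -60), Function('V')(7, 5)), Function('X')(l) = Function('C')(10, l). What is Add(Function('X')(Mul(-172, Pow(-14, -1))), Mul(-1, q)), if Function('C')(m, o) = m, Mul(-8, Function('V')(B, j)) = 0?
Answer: -1970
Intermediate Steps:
Function('V')(B, j) = 0 (Function('V')(B, j) = Mul(Rational(-1, 8), 0) = 0)
Function('X')(l) = 10
q = 1980 (q = Add(Mul(-33, -60), 0) = Add(1980, 0) = 1980)
Add(Function('X')(Mul(-172, Pow(-14, -1))), Mul(-1, q)) = Add(10, Mul(-1, 1980)) = Add(10, -1980) = -1970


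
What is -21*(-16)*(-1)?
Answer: -336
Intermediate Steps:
-21*(-16)*(-1) = 336*(-1) = -336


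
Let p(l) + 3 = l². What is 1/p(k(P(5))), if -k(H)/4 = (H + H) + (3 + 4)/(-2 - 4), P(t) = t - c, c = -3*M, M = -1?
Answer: 9/1129 ≈ 0.0079717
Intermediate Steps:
c = 3 (c = -3*(-1) = 3)
P(t) = -3 + t (P(t) = t - 1*3 = t - 3 = -3 + t)
k(H) = 14/3 - 8*H (k(H) = -4*((H + H) + (3 + 4)/(-2 - 4)) = -4*(2*H + 7/(-6)) = -4*(2*H + 7*(-⅙)) = -4*(2*H - 7/6) = -4*(-7/6 + 2*H) = 14/3 - 8*H)
p(l) = -3 + l²
1/p(k(P(5))) = 1/(-3 + (14/3 - 8*(-3 + 5))²) = 1/(-3 + (14/3 - 8*2)²) = 1/(-3 + (14/3 - 16)²) = 1/(-3 + (-34/3)²) = 1/(-3 + 1156/9) = 1/(1129/9) = 9/1129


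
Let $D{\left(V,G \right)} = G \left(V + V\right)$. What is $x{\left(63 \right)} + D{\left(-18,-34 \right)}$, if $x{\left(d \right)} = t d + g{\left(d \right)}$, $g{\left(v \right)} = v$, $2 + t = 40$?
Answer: $3681$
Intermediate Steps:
$t = 38$ ($t = -2 + 40 = 38$)
$D{\left(V,G \right)} = 2 G V$ ($D{\left(V,G \right)} = G 2 V = 2 G V$)
$x{\left(d \right)} = 39 d$ ($x{\left(d \right)} = 38 d + d = 39 d$)
$x{\left(63 \right)} + D{\left(-18,-34 \right)} = 39 \cdot 63 + 2 \left(-34\right) \left(-18\right) = 2457 + 1224 = 3681$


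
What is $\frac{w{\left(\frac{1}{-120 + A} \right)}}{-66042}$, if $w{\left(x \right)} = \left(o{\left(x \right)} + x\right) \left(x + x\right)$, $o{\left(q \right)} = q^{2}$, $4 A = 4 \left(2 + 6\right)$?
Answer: $- \frac{37}{15464042496} \approx -2.3926 \cdot 10^{-9}$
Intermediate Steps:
$A = 8$ ($A = \frac{4 \left(2 + 6\right)}{4} = \frac{4 \cdot 8}{4} = \frac{1}{4} \cdot 32 = 8$)
$w{\left(x \right)} = 2 x \left(x + x^{2}\right)$ ($w{\left(x \right)} = \left(x^{2} + x\right) \left(x + x\right) = \left(x + x^{2}\right) 2 x = 2 x \left(x + x^{2}\right)$)
$\frac{w{\left(\frac{1}{-120 + A} \right)}}{-66042} = \frac{2 \left(\frac{1}{-120 + 8}\right)^{2} \left(1 + \frac{1}{-120 + 8}\right)}{-66042} = 2 \left(\frac{1}{-112}\right)^{2} \left(1 + \frac{1}{-112}\right) \left(- \frac{1}{66042}\right) = 2 \left(- \frac{1}{112}\right)^{2} \left(1 - \frac{1}{112}\right) \left(- \frac{1}{66042}\right) = 2 \cdot \frac{1}{12544} \cdot \frac{111}{112} \left(- \frac{1}{66042}\right) = \frac{111}{702464} \left(- \frac{1}{66042}\right) = - \frac{37}{15464042496}$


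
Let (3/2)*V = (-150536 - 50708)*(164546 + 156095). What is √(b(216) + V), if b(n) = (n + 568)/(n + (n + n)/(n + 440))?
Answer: 2*I*√1924294238641518/423 ≈ 2.0741e+5*I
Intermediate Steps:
V = -129054154808/3 (V = 2*((-150536 - 50708)*(164546 + 156095))/3 = 2*(-201244*320641)/3 = (⅔)*(-64527077404) = -129054154808/3 ≈ -4.3018e+10)
b(n) = (568 + n)/(n + 2*n/(440 + n)) (b(n) = (568 + n)/(n + (2*n)/(440 + n)) = (568 + n)/(n + 2*n/(440 + n)))
√(b(216) + V) = √((249920 + 216² + 1008*216)/(216*(442 + 216)) - 129054154808/3) = √((1/216)*(249920 + 46656 + 217728)/658 - 129054154808/3) = √((1/216)*(1/658)*514304 - 129054154808/3) = √(4592/1269 - 129054154808/3) = √(-54589907479192/1269) = 2*I*√1924294238641518/423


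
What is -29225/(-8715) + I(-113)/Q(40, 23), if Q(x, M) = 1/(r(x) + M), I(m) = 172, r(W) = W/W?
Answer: 1028707/249 ≈ 4131.4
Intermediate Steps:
r(W) = 1
Q(x, M) = 1/(1 + M)
-29225/(-8715) + I(-113)/Q(40, 23) = -29225/(-8715) + 172/(1/(1 + 23)) = -29225*(-1/8715) + 172/(1/24) = 835/249 + 172/(1/24) = 835/249 + 172*24 = 835/249 + 4128 = 1028707/249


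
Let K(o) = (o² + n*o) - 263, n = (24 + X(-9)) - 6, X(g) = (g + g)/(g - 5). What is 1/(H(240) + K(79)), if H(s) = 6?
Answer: 7/52553 ≈ 0.00013320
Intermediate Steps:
X(g) = 2*g/(-5 + g) (X(g) = (2*g)/(-5 + g) = 2*g/(-5 + g))
n = 135/7 (n = (24 + 2*(-9)/(-5 - 9)) - 6 = (24 + 2*(-9)/(-14)) - 6 = (24 + 2*(-9)*(-1/14)) - 6 = (24 + 9/7) - 6 = 177/7 - 6 = 135/7 ≈ 19.286)
K(o) = -263 + o² + 135*o/7 (K(o) = (o² + 135*o/7) - 263 = -263 + o² + 135*o/7)
1/(H(240) + K(79)) = 1/(6 + (-263 + 79² + (135/7)*79)) = 1/(6 + (-263 + 6241 + 10665/7)) = 1/(6 + 52511/7) = 1/(52553/7) = 7/52553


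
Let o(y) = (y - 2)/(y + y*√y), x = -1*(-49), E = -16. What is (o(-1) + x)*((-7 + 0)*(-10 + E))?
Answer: 9191 - 273*I ≈ 9191.0 - 273.0*I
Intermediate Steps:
x = 49
o(y) = (-2 + y)/(y + y^(3/2))
(o(-1) + x)*((-7 + 0)*(-10 + E)) = ((-2 - 1)/(-1 + (-1)^(3/2)) + 49)*((-7 + 0)*(-10 - 16)) = (-3/(-1 - I) + 49)*(-7*(-26)) = (((-1 + I)/2)*(-3) + 49)*182 = (-3*(-1 + I)/2 + 49)*182 = (49 - 3*(-1 + I)/2)*182 = 8918 - 273*(-1 + I)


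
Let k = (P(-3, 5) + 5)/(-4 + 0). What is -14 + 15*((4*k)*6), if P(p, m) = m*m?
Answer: -2714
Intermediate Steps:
P(p, m) = m²
k = -15/2 (k = (5² + 5)/(-4 + 0) = (25 + 5)/(-4) = 30*(-¼) = -15/2 ≈ -7.5000)
-14 + 15*((4*k)*6) = -14 + 15*((4*(-15/2))*6) = -14 + 15*(-30*6) = -14 + 15*(-180) = -14 - 2700 = -2714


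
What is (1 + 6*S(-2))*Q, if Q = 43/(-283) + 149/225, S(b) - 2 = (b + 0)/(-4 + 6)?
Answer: 227444/63675 ≈ 3.5720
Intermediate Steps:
S(b) = 2 + b/2 (S(b) = 2 + (b + 0)/(-4 + 6) = 2 + b/2)
Q = 32492/63675 (Q = 43*(-1/283) + 149*(1/225) = -43/283 + 149/225 = 32492/63675 ≈ 0.51028)
(1 + 6*S(-2))*Q = (1 + 6*(2 + (½)*(-2)))*(32492/63675) = (1 + 6*(2 - 1))*(32492/63675) = (1 + 6*1)*(32492/63675) = (1 + 6)*(32492/63675) = 7*(32492/63675) = 227444/63675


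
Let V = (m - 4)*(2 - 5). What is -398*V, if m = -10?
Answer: -16716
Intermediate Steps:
V = 42 (V = (-10 - 4)*(2 - 5) = -14*(-3) = 42)
-398*V = -398*42 = -16716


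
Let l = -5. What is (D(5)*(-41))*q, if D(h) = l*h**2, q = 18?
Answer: 92250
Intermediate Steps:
D(h) = -5*h**2
(D(5)*(-41))*q = (-5*5**2*(-41))*18 = (-5*25*(-41))*18 = -125*(-41)*18 = 5125*18 = 92250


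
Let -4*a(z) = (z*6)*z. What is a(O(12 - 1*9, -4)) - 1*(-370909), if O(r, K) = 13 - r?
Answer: 370759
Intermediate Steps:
a(z) = -3*z²/2 (a(z) = -z*6*z/4 = -6*z*z/4 = -3*z²/2)
a(O(12 - 1*9, -4)) - 1*(-370909) = -3*(13 - (12 - 1*9))²/2 - 1*(-370909) = -3*(13 - (12 - 9))²/2 + 370909 = -3*(13 - 1*3)²/2 + 370909 = -3*(13 - 3)²/2 + 370909 = -3/2*10² + 370909 = -3/2*100 + 370909 = -150 + 370909 = 370759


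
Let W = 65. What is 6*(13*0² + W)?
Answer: 390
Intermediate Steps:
6*(13*0² + W) = 6*(13*0² + 65) = 6*(13*0 + 65) = 6*(0 + 65) = 6*65 = 390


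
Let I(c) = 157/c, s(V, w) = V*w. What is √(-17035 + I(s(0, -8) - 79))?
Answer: I*√106327838/79 ≈ 130.53*I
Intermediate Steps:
√(-17035 + I(s(0, -8) - 79)) = √(-17035 + 157/(0*(-8) - 79)) = √(-17035 + 157/(0 - 79)) = √(-17035 + 157/(-79)) = √(-17035 + 157*(-1/79)) = √(-17035 - 157/79) = √(-1345922/79) = I*√106327838/79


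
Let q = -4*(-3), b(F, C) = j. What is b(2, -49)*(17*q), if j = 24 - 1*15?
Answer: 1836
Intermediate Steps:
j = 9 (j = 24 - 15 = 9)
b(F, C) = 9
q = 12
b(2, -49)*(17*q) = 9*(17*12) = 9*204 = 1836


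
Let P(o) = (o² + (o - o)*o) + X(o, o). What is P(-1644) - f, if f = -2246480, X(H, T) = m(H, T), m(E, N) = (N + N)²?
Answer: 15760160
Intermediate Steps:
m(E, N) = 4*N² (m(E, N) = (2*N)² = 4*N²)
X(H, T) = 4*T²
P(o) = 5*o² (P(o) = (o² + (o - o)*o) + 4*o² = (o² + 0*o) + 4*o² = (o² + 0) + 4*o² = o² + 4*o² = 5*o²)
P(-1644) - f = 5*(-1644)² - 1*(-2246480) = 5*2702736 + 2246480 = 13513680 + 2246480 = 15760160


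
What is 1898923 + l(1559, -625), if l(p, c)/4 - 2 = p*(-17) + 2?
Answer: 1792927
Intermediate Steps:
l(p, c) = 16 - 68*p (l(p, c) = 8 + 4*(p*(-17) + 2) = 8 + 4*(-17*p + 2) = 8 + 4*(2 - 17*p) = 8 + (8 - 68*p) = 16 - 68*p)
1898923 + l(1559, -625) = 1898923 + (16 - 68*1559) = 1898923 + (16 - 106012) = 1898923 - 105996 = 1792927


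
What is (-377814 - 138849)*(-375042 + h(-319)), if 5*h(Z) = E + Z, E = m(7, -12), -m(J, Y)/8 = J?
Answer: 193809074571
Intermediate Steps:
m(J, Y) = -8*J
E = -56 (E = -8*7 = -56)
h(Z) = -56/5 + Z/5 (h(Z) = (-56 + Z)/5 = -56/5 + Z/5)
(-377814 - 138849)*(-375042 + h(-319)) = (-377814 - 138849)*(-375042 + (-56/5 + (⅕)*(-319))) = -516663*(-375042 + (-56/5 - 319/5)) = -516663*(-375042 - 75) = -516663*(-375117) = 193809074571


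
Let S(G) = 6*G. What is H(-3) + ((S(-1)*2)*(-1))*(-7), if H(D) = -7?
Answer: -91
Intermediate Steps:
H(-3) + ((S(-1)*2)*(-1))*(-7) = -7 + (((6*(-1))*2)*(-1))*(-7) = -7 + (-6*2*(-1))*(-7) = -7 - 12*(-1)*(-7) = -7 + 12*(-7) = -7 - 84 = -91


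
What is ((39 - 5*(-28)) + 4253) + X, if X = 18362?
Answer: 22794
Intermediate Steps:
((39 - 5*(-28)) + 4253) + X = ((39 - 5*(-28)) + 4253) + 18362 = ((39 + 140) + 4253) + 18362 = (179 + 4253) + 18362 = 4432 + 18362 = 22794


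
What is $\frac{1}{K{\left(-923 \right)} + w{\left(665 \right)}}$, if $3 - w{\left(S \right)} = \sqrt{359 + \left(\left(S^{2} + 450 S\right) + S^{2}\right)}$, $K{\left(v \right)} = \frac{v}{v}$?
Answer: $- \frac{4}{1184043} - \frac{\sqrt{1184059}}{1184043} \approx -0.00092239$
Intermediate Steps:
$K{\left(v \right)} = 1$
$w{\left(S \right)} = 3 - \sqrt{359 + 2 S^{2} + 450 S}$ ($w{\left(S \right)} = 3 - \sqrt{359 + \left(\left(S^{2} + 450 S\right) + S^{2}\right)} = 3 - \sqrt{359 + \left(2 S^{2} + 450 S\right)} = 3 - \sqrt{359 + 2 S^{2} + 450 S}$)
$\frac{1}{K{\left(-923 \right)} + w{\left(665 \right)}} = \frac{1}{1 + \left(3 - \sqrt{359 + 2 \cdot 665^{2} + 450 \cdot 665}\right)} = \frac{1}{1 + \left(3 - \sqrt{359 + 2 \cdot 442225 + 299250}\right)} = \frac{1}{1 + \left(3 - \sqrt{359 + 884450 + 299250}\right)} = \frac{1}{1 + \left(3 - \sqrt{1184059}\right)} = \frac{1}{4 - \sqrt{1184059}}$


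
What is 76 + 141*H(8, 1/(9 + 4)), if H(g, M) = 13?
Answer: 1909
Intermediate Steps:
76 + 141*H(8, 1/(9 + 4)) = 76 + 141*13 = 76 + 1833 = 1909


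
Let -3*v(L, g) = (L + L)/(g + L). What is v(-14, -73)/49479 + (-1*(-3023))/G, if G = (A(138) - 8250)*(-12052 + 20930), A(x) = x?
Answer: -13685197615/310015386484128 ≈ -4.4144e-5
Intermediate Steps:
v(L, g) = -2*L/(3*(L + g)) (v(L, g) = -(L + L)/(3*(g + L)) = -2*L/(3*(L + g)))
G = -72018336 (G = (138 - 8250)*(-12052 + 20930) = -8112*8878 = -72018336)
v(-14, -73)/49479 + (-1*(-3023))/G = -2*(-14)/(3*(-14) + 3*(-73))/49479 - 1*(-3023)/(-72018336) = -2*(-14)/(-42 - 219)*(1/49479) + 3023*(-1/72018336) = -2*(-14)/(-261)*(1/49479) - 3023/72018336 = -2*(-14)*(-1/261)*(1/49479) - 3023/72018336 = -28/261*1/49479 - 3023/72018336 = -28/12914019 - 3023/72018336 = -13685197615/310015386484128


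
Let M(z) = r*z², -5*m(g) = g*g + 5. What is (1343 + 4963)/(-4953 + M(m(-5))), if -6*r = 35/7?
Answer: -2102/1661 ≈ -1.2655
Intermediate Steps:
r = -⅚ (r = -35/(6*7) = -⅙*5 = -⅚ ≈ -0.83333)
m(g) = -1 - g²/5 (m(g) = -(g*g + 5)/5 = -(g² + 5)/5 = -(5 + g²)/5 = -1 - g²/5)
M(z) = -5*z²/6
(1343 + 4963)/(-4953 + M(m(-5))) = (1343 + 4963)/(-4953 - 5*(-1 - ⅕*(-5)²)²/6) = 6306/(-4953 - 5*(-1 - ⅕*25)²/6) = 6306/(-4953 - 5*(-1 - 5)²/6) = 6306/(-4953 - ⅚*(-6)²) = 6306/(-4953 - ⅚*36) = 6306/(-4953 - 30) = 6306/(-4983) = 6306*(-1/4983) = -2102/1661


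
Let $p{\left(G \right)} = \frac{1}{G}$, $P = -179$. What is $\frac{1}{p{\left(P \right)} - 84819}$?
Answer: $- \frac{179}{15182602} \approx -1.179 \cdot 10^{-5}$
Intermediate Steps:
$\frac{1}{p{\left(P \right)} - 84819} = \frac{1}{\frac{1}{-179} - 84819} = \frac{1}{- \frac{1}{179} - 84819} = \frac{1}{- \frac{15182602}{179}} = - \frac{179}{15182602}$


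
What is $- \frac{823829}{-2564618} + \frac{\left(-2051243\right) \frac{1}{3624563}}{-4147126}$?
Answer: $\frac{3095851725630166694}{9637526341012200421} \approx 0.32123$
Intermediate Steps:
$- \frac{823829}{-2564618} + \frac{\left(-2051243\right) \frac{1}{3624563}}{-4147126} = \left(-823829\right) \left(- \frac{1}{2564618}\right) + \left(-2051243\right) \frac{1}{3624563} \left(- \frac{1}{4147126}\right) = \frac{823829}{2564618} - - \frac{2051243}{15031519455938} = \frac{823829}{2564618} + \frac{2051243}{15031519455938} = \frac{3095851725630166694}{9637526341012200421}$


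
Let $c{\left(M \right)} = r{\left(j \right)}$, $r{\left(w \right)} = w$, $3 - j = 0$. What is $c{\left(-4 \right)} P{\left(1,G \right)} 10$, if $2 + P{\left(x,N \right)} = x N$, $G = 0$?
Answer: $-60$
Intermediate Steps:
$j = 3$ ($j = 3 - 0 = 3 + 0 = 3$)
$P{\left(x,N \right)} = -2 + N x$ ($P{\left(x,N \right)} = -2 + x N = -2 + N x$)
$c{\left(M \right)} = 3$
$c{\left(-4 \right)} P{\left(1,G \right)} 10 = 3 \left(-2 + 0 \cdot 1\right) 10 = 3 \left(-2 + 0\right) 10 = 3 \left(-2\right) 10 = \left(-6\right) 10 = -60$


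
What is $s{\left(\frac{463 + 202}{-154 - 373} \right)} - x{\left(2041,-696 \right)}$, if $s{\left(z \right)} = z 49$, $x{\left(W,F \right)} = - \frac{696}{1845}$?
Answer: $- \frac{19917511}{324105} \approx -61.454$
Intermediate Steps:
$x{\left(W,F \right)} = - \frac{232}{615}$ ($x{\left(W,F \right)} = \left(-696\right) \frac{1}{1845} = - \frac{232}{615}$)
$s{\left(z \right)} = 49 z$
$s{\left(\frac{463 + 202}{-154 - 373} \right)} - x{\left(2041,-696 \right)} = 49 \frac{463 + 202}{-154 - 373} - - \frac{232}{615} = 49 \frac{665}{-527} + \frac{232}{615} = 49 \cdot 665 \left(- \frac{1}{527}\right) + \frac{232}{615} = 49 \left(- \frac{665}{527}\right) + \frac{232}{615} = - \frac{32585}{527} + \frac{232}{615} = - \frac{19917511}{324105}$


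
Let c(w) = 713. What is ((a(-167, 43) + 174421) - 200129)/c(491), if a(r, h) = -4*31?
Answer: -25832/713 ≈ -36.230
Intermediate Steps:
a(r, h) = -124
((a(-167, 43) + 174421) - 200129)/c(491) = ((-124 + 174421) - 200129)/713 = (174297 - 200129)*(1/713) = -25832*1/713 = -25832/713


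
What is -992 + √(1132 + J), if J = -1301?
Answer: -992 + 13*I ≈ -992.0 + 13.0*I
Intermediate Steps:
-992 + √(1132 + J) = -992 + √(1132 - 1301) = -992 + √(-169) = -992 + 13*I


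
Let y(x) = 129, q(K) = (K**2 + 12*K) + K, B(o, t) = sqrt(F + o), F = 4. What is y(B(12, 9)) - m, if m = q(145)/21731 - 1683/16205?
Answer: 45092777018/352150855 ≈ 128.05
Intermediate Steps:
B(o, t) = sqrt(4 + o)
q(K) = K**2 + 13*K
m = 334683277/352150855 (m = (145*(13 + 145))/21731 - 1683/16205 = (145*158)*(1/21731) - 1683*1/16205 = 22910*(1/21731) - 1683/16205 = 22910/21731 - 1683/16205 = 334683277/352150855 ≈ 0.95040)
y(B(12, 9)) - m = 129 - 1*334683277/352150855 = 129 - 334683277/352150855 = 45092777018/352150855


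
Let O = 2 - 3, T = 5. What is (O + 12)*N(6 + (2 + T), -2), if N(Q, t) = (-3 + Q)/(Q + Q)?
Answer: 55/13 ≈ 4.2308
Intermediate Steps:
N(Q, t) = (-3 + Q)/(2*Q) (N(Q, t) = (-3 + Q)/((2*Q)) = (1/(2*Q))*(-3 + Q) = (-3 + Q)/(2*Q))
O = -1
(O + 12)*N(6 + (2 + T), -2) = (-1 + 12)*((-3 + (6 + (2 + 5)))/(2*(6 + (2 + 5)))) = 11*((-3 + (6 + 7))/(2*(6 + 7))) = 11*((½)*(-3 + 13)/13) = 11*((½)*(1/13)*10) = 11*(5/13) = 55/13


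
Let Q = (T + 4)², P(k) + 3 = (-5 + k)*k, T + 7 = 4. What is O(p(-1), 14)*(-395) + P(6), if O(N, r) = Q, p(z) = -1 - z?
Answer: -392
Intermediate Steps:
T = -3 (T = -7 + 4 = -3)
P(k) = -3 + k*(-5 + k) (P(k) = -3 + (-5 + k)*k = -3 + k*(-5 + k))
Q = 1 (Q = (-3 + 4)² = 1² = 1)
O(N, r) = 1
O(p(-1), 14)*(-395) + P(6) = 1*(-395) + (-3 + 6² - 5*6) = -395 + (-3 + 36 - 30) = -395 + 3 = -392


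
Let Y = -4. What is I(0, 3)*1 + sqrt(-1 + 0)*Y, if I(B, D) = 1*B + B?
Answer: -4*I ≈ -4.0*I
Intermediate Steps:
I(B, D) = 2*B (I(B, D) = B + B = 2*B)
I(0, 3)*1 + sqrt(-1 + 0)*Y = (2*0)*1 + sqrt(-1 + 0)*(-4) = 0*1 + sqrt(-1)*(-4) = 0 + I*(-4) = 0 - 4*I = -4*I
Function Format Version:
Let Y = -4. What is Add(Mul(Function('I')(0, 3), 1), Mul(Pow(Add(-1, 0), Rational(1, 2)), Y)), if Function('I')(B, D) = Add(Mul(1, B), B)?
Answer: Mul(-4, I) ≈ Mul(-4.0000, I)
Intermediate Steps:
Function('I')(B, D) = Mul(2, B) (Function('I')(B, D) = Add(B, B) = Mul(2, B))
Add(Mul(Function('I')(0, 3), 1), Mul(Pow(Add(-1, 0), Rational(1, 2)), Y)) = Add(Mul(Mul(2, 0), 1), Mul(Pow(Add(-1, 0), Rational(1, 2)), -4)) = Add(Mul(0, 1), Mul(Pow(-1, Rational(1, 2)), -4)) = Add(0, Mul(I, -4)) = Add(0, Mul(-4, I)) = Mul(-4, I)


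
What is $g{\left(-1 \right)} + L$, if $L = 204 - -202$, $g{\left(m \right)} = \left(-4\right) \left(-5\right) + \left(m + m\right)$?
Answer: $424$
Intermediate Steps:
$g{\left(m \right)} = 20 + 2 m$
$L = 406$ ($L = 204 + 202 = 406$)
$g{\left(-1 \right)} + L = \left(20 + 2 \left(-1\right)\right) + 406 = \left(20 - 2\right) + 406 = 18 + 406 = 424$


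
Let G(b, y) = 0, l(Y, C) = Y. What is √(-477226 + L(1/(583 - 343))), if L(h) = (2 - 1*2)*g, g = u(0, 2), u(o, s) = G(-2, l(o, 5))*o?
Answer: I*√477226 ≈ 690.82*I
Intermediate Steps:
u(o, s) = 0 (u(o, s) = 0*o = 0)
g = 0
L(h) = 0 (L(h) = (2 - 1*2)*0 = (2 - 2)*0 = 0*0 = 0)
√(-477226 + L(1/(583 - 343))) = √(-477226 + 0) = √(-477226) = I*√477226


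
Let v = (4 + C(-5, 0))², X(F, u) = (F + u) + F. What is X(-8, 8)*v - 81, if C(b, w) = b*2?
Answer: -369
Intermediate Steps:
X(F, u) = u + 2*F
C(b, w) = 2*b
v = 36 (v = (4 + 2*(-5))² = (4 - 10)² = (-6)² = 36)
X(-8, 8)*v - 81 = (8 + 2*(-8))*36 - 81 = (8 - 16)*36 - 81 = -8*36 - 81 = -288 - 81 = -369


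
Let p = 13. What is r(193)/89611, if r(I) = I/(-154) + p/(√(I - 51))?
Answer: -193/13800094 + 13*√142/12724762 ≈ -1.8113e-6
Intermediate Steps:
r(I) = 13/√(-51 + I) - I/154 (r(I) = I/(-154) + 13/(√(I - 51)) = I*(-1/154) + 13/(√(-51 + I)) = -I/154 + 13/√(-51 + I) = 13/√(-51 + I) - I/154)
r(193)/89611 = (13/√(-51 + 193) - 1/154*193)/89611 = (13/√142 - 193/154)*(1/89611) = (13*(√142/142) - 193/154)*(1/89611) = (13*√142/142 - 193/154)*(1/89611) = (-193/154 + 13*√142/142)*(1/89611) = -193/13800094 + 13*√142/12724762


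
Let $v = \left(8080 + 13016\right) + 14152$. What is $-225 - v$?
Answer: $-35473$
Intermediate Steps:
$v = 35248$ ($v = 21096 + 14152 = 35248$)
$-225 - v = -225 - 35248 = -35473$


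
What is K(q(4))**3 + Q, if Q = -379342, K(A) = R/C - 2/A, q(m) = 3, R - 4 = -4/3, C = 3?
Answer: -276540310/729 ≈ -3.7934e+5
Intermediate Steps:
R = 8/3 (R = 4 - 4/3 = 8/3 ≈ 2.6667)
K(A) = 8/9 - 2/A (K(A) = (8/3)/3 - 2/A = (8/3)*(1/3) - 2/A = 8/9 - 2/A)
K(q(4))**3 + Q = (8/9 - 2/3)**3 - 379342 = (2/9)**3 - 379342 = 8/729 - 379342 = -276540310/729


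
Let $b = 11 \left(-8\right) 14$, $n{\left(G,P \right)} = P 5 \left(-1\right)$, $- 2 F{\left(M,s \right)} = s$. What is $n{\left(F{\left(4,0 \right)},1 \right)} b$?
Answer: $6160$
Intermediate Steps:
$F{\left(M,s \right)} = - \frac{s}{2}$
$n{\left(G,P \right)} = - 5 P$ ($n{\left(G,P \right)} = 5 P \left(-1\right) = - 5 P$)
$b = -1232$ ($b = \left(-88\right) 14 = -1232$)
$n{\left(F{\left(4,0 \right)},1 \right)} b = \left(-5\right) 1 \left(-1232\right) = \left(-5\right) \left(-1232\right) = 6160$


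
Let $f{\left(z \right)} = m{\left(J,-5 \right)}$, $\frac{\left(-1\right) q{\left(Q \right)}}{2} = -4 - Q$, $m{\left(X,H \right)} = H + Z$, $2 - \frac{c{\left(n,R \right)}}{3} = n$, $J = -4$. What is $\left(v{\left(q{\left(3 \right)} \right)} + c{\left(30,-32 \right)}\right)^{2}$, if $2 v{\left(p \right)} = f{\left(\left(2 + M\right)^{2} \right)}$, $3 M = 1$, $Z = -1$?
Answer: $7569$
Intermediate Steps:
$c{\left(n,R \right)} = 6 - 3 n$
$M = \frac{1}{3}$ ($M = \frac{1}{3} \cdot 1 = \frac{1}{3} \approx 0.33333$)
$m{\left(X,H \right)} = -1 + H$ ($m{\left(X,H \right)} = H - 1 = -1 + H$)
$q{\left(Q \right)} = 8 + 2 Q$ ($q{\left(Q \right)} = - 2 \left(-4 - Q\right) = 8 + 2 Q$)
$f{\left(z \right)} = -6$ ($f{\left(z \right)} = -1 - 5 = -6$)
$v{\left(p \right)} = -3$ ($v{\left(p \right)} = \frac{1}{2} \left(-6\right) = -3$)
$\left(v{\left(q{\left(3 \right)} \right)} + c{\left(30,-32 \right)}\right)^{2} = \left(-3 + \left(6 - 90\right)\right)^{2} = \left(-3 - 84\right)^{2} = \left(-87\right)^{2} = 7569$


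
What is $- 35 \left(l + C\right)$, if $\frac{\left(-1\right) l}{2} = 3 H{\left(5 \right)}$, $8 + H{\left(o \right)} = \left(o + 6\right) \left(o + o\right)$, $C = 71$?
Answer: $18935$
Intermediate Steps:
$H{\left(o \right)} = -8 + 2 o \left(6 + o\right)$ ($H{\left(o \right)} = -8 + \left(o + 6\right) \left(o + o\right) = -8 + \left(6 + o\right) 2 o = -8 + 2 o \left(6 + o\right)$)
$l = -612$ ($l = - 2 \cdot 3 \left(-8 + 2 \cdot 5^{2} + 12 \cdot 5\right) = - 2 \cdot 3 \left(-8 + 2 \cdot 25 + 60\right) = - 2 \cdot 3 \left(-8 + 50 + 60\right) = - 2 \cdot 3 \cdot 102 = \left(-2\right) 306 = -612$)
$- 35 \left(l + C\right) = - 35 \left(-612 + 71\right) = \left(-35\right) \left(-541\right) = 18935$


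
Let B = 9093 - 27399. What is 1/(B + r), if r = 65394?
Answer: 1/47088 ≈ 2.1237e-5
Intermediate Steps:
B = -18306
1/(B + r) = 1/(-18306 + 65394) = 1/47088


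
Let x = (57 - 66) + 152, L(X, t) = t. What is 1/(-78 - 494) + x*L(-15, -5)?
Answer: -408981/572 ≈ -715.00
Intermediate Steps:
x = 143 (x = -9 + 152 = 143)
1/(-78 - 494) + x*L(-15, -5) = 1/(-78 - 494) + 143*(-5) = 1/(-572) - 715 = -1/572 - 715 = -408981/572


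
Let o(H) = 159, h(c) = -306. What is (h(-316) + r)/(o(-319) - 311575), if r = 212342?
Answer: -53009/77854 ≈ -0.68088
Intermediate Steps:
(h(-316) + r)/(o(-319) - 311575) = (-306 + 212342)/(159 - 311575) = 212036/(-311416) = 212036*(-1/311416) = -53009/77854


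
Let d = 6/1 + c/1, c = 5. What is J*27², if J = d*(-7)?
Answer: -56133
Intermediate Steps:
d = 11 (d = 6/1 + 5/1 = 6*1 + 5*1 = 6 + 5 = 11)
J = -77 (J = 11*(-7) = -77)
J*27² = -77*27² = -77*729 = -56133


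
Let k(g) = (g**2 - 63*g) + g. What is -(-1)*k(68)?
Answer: 408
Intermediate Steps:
k(g) = g**2 - 62*g
-(-1)*k(68) = -(-1)*68*(-62 + 68) = -(-1)*68*6 = -(-1)*408 = -1*(-408) = 408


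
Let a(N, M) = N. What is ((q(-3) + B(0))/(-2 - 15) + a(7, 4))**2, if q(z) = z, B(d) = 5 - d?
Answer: 13689/289 ≈ 47.367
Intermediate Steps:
((q(-3) + B(0))/(-2 - 15) + a(7, 4))**2 = ((-3 + (5 - 1*0))/(-2 - 15) + 7)**2 = ((-3 + (5 + 0))/(-17) + 7)**2 = ((-3 + 5)*(-1/17) + 7)**2 = (2*(-1/17) + 7)**2 = (-2/17 + 7)**2 = (117/17)**2 = 13689/289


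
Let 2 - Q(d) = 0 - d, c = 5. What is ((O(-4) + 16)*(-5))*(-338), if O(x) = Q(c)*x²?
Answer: 216320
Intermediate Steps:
Q(d) = 2 + d (Q(d) = 2 - (0 - d) = 2 - (-1)*d = 2 + d)
O(x) = 7*x² (O(x) = (2 + 5)*x² = 7*x²)
((O(-4) + 16)*(-5))*(-338) = ((7*(-4)² + 16)*(-5))*(-338) = ((7*16 + 16)*(-5))*(-338) = ((112 + 16)*(-5))*(-338) = (128*(-5))*(-338) = -640*(-338) = 216320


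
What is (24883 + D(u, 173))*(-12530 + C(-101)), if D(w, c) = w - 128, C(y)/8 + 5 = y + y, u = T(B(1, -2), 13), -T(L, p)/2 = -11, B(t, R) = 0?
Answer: -351486522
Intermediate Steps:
T(L, p) = 22 (T(L, p) = -2*(-11) = 22)
u = 22
C(y) = -40 + 16*y (C(y) = -40 + 8*(y + y) = -40 + 8*(2*y) = -40 + 16*y)
D(w, c) = -128 + w
(24883 + D(u, 173))*(-12530 + C(-101)) = (24883 + (-128 + 22))*(-12530 + (-40 + 16*(-101))) = (24883 - 106)*(-12530 + (-40 - 1616)) = 24777*(-12530 - 1656) = 24777*(-14186) = -351486522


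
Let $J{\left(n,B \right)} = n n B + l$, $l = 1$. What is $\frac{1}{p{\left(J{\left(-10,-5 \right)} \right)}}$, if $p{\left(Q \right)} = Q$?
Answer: $- \frac{1}{499} \approx -0.002004$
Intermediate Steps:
$J{\left(n,B \right)} = 1 + B n^{2}$ ($J{\left(n,B \right)} = n n B + 1 = n^{2} B + 1 = B n^{2} + 1 = 1 + B n^{2}$)
$\frac{1}{p{\left(J{\left(-10,-5 \right)} \right)}} = \frac{1}{1 - 5 \left(-10\right)^{2}} = \frac{1}{1 - 500} = \frac{1}{-499} = - \frac{1}{499}$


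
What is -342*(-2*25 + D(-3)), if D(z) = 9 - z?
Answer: 12996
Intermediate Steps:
-342*(-2*25 + D(-3)) = -342*(-2*25 + (9 - 1*(-3))) = -342*(-50 + (9 + 3)) = -342*(-50 + 12) = -342*(-38) = 12996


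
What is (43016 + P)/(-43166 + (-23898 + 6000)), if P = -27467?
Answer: -15549/61064 ≈ -0.25463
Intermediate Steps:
(43016 + P)/(-43166 + (-23898 + 6000)) = (43016 - 27467)/(-43166 + (-23898 + 6000)) = 15549/(-43166 - 17898) = 15549/(-61064) = 15549*(-1/61064) = -15549/61064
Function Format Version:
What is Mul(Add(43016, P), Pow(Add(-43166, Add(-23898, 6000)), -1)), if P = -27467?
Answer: Rational(-15549, 61064) ≈ -0.25463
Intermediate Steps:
Mul(Add(43016, P), Pow(Add(-43166, Add(-23898, 6000)), -1)) = Mul(Add(43016, -27467), Pow(Add(-43166, Add(-23898, 6000)), -1)) = Mul(15549, Pow(Add(-43166, -17898), -1)) = Mul(15549, Pow(-61064, -1)) = Mul(15549, Rational(-1, 61064)) = Rational(-15549, 61064)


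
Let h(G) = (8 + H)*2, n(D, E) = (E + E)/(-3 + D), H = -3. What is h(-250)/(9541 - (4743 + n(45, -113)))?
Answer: 210/100871 ≈ 0.0020819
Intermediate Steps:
n(D, E) = 2*E/(-3 + D) (n(D, E) = (2*E)/(-3 + D) = 2*E/(-3 + D))
h(G) = 10 (h(G) = (8 - 3)*2 = 5*2 = 10)
h(-250)/(9541 - (4743 + n(45, -113))) = 10/(9541 - (4743 + 2*(-113)/(-3 + 45))) = 10/(9541 - (4743 + 2*(-113)/42)) = 10/(9541 - (4743 + 2*(-113)*(1/42))) = 10/(9541 - (4743 - 113/21)) = 10/(9541 - 1*99490/21) = 10/(9541 - 99490/21) = 10/(100871/21) = 10*(21/100871) = 210/100871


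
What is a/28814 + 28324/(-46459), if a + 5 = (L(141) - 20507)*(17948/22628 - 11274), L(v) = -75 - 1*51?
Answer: 30563499840553545/3786427037141 ≈ 8071.9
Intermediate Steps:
L(v) = -126 (L(v) = -75 - 51 = -126)
a = 1315818603838/5657 (a = -5 + (-126 - 20507)*(17948/22628 - 11274) = -5 - 20633*(17948*(1/22628) - 11274) = -5 - 20633*(4487/5657 - 11274) = -5 - 20633*(-63772531/5657) = -5 + 1315818632123/5657 = 1315818603838/5657 ≈ 2.3260e+8)
a/28814 + 28324/(-46459) = (1315818603838/5657)/28814 + 28324/(-46459) = (1315818603838/5657)*(1/28814) + 28324*(-1/46459) = 657909301919/81500399 - 28324/46459 = 30563499840553545/3786427037141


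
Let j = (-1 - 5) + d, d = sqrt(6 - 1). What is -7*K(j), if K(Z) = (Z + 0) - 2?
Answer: 56 - 7*sqrt(5) ≈ 40.348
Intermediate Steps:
d = sqrt(5) ≈ 2.2361
j = -6 + sqrt(5) (j = (-1 - 5) + sqrt(5) = -6 + sqrt(5) ≈ -3.7639)
K(Z) = -2 + Z (K(Z) = Z - 2 = -2 + Z)
-7*K(j) = -7*(-2 + (-6 + sqrt(5))) = -7*(-8 + sqrt(5)) = 56 - 7*sqrt(5)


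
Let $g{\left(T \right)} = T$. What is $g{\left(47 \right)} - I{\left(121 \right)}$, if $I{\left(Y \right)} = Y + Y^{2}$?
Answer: $-14715$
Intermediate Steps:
$g{\left(47 \right)} - I{\left(121 \right)} = 47 - 121 \left(1 + 121\right) = 47 - 121 \cdot 122 = 47 - 14762 = -14715$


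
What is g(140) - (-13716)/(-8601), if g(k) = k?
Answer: 396808/2867 ≈ 138.41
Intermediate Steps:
g(140) - (-13716)/(-8601) = 140 - (-13716)/(-8601) = 140 - (-13716)*(-1)/8601 = 140 - 1*4572/2867 = 140 - 4572/2867 = 396808/2867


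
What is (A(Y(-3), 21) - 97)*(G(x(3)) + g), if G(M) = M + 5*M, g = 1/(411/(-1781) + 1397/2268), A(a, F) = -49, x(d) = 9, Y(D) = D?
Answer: -93843252/11357 ≈ -8263.0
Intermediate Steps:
g = 29484/11357 (g = 1/(411*(-1/1781) + 1397*(1/2268)) = 1/(-3/13 + 1397/2268) = 1/(11357/29484) = 29484/11357 ≈ 2.5961)
G(M) = 6*M
(A(Y(-3), 21) - 97)*(G(x(3)) + g) = (-49 - 97)*(6*9 + 29484/11357) = -146*(54 + 29484/11357) = -146*642762/11357 = -93843252/11357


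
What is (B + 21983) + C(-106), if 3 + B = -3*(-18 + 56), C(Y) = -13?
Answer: 21853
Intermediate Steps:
B = -117 (B = -3 - 3*(-18 + 56) = -3 - 3*38 = -3 - 114 = -117)
(B + 21983) + C(-106) = (-117 + 21983) - 13 = 21866 - 13 = 21853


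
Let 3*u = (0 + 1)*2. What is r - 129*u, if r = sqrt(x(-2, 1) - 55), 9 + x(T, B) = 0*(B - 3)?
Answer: -86 + 8*I ≈ -86.0 + 8.0*I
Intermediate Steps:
x(T, B) = -9 (x(T, B) = -9 + 0*(B - 3) = -9 + 0*(-3 + B) = -9 + 0 = -9)
u = 2/3 (u = ((0 + 1)*2)/3 = (1*2)/3 = (1/3)*2 = 2/3 ≈ 0.66667)
r = 8*I (r = sqrt(-9 - 55) = sqrt(-64) = 8*I ≈ 8.0*I)
r - 129*u = 8*I - 129*2/3 = 8*I - 86 = -86 + 8*I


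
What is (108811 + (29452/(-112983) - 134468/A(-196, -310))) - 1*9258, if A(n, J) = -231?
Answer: 871142269667/8699691 ≈ 1.0013e+5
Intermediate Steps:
(108811 + (29452/(-112983) - 134468/A(-196, -310))) - 1*9258 = (108811 + (29452/(-112983) - 134468/(-231))) - 1*9258 = (108811 + (29452*(-1/112983) - 134468*(-1/231))) - 9258 = (108811 + (-29452/112983 + 134468/231)) - 9258 = (108811 + 5061931544/8699691) - 9258 = 951684008945/8699691 - 9258 = 871142269667/8699691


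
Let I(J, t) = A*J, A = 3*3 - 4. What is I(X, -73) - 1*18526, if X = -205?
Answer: -19551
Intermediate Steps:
A = 5 (A = 9 - 4 = 5)
I(J, t) = 5*J
I(X, -73) - 1*18526 = 5*(-205) - 1*18526 = -1025 - 18526 = -19551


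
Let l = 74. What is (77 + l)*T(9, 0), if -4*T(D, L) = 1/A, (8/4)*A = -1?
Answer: 151/2 ≈ 75.500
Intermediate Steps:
A = -½ (A = (½)*(-1) = -½ ≈ -0.50000)
T(D, L) = ½ (T(D, L) = -1/(4*(-½)) = -¼*(-2) = ½)
(77 + l)*T(9, 0) = (77 + 74)*(½) = 151*(½) = 151/2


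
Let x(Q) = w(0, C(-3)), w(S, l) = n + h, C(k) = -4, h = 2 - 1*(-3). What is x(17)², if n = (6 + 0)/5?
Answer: 961/25 ≈ 38.440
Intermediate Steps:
h = 5 (h = 2 + 3 = 5)
n = 6/5 (n = 6*(⅕) = 6/5 ≈ 1.2000)
w(S, l) = 31/5 (w(S, l) = 6/5 + 5 = 31/5)
x(Q) = 31/5
x(17)² = (31/5)² = 961/25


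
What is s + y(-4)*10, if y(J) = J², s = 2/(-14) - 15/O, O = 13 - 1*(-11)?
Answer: 8917/56 ≈ 159.23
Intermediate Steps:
O = 24 (O = 13 + 11 = 24)
s = -43/56 (s = 2/(-14) - 15/24 = 2*(-1/14) - 15*1/24 = -⅐ - 5/8 = -43/56 ≈ -0.76786)
s + y(-4)*10 = -43/56 + (-4)²*10 = -43/56 + 16*10 = -43/56 + 160 = 8917/56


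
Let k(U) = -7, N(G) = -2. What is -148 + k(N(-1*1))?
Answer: -155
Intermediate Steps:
-148 + k(N(-1*1)) = -148 - 7 = -155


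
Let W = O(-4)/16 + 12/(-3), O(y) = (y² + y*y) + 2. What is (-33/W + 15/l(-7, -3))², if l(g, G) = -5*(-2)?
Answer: 36481/100 ≈ 364.81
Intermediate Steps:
O(y) = 2 + 2*y² (O(y) = (y² + y²) + 2 = 2*y² + 2 = 2 + 2*y²)
W = -15/8 (W = (2 + 2*(-4)²)/16 + 12/(-3) = (2 + 2*16)*(1/16) + 12*(-⅓) = (2 + 32)*(1/16) - 4 = 34*(1/16) - 4 = 17/8 - 4 = -15/8 ≈ -1.8750)
l(g, G) = 10
(-33/W + 15/l(-7, -3))² = (-33/(-15/8) + 15/10)² = (-33*(-8/15) + 15*(⅒))² = (88/5 + 3/2)² = (191/10)² = 36481/100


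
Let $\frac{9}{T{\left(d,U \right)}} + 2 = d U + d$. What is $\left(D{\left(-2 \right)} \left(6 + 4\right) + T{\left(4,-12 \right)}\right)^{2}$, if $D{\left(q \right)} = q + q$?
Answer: $\frac{3418801}{2116} \approx 1615.7$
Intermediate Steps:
$D{\left(q \right)} = 2 q$
$T{\left(d,U \right)} = \frac{9}{-2 + d + U d}$ ($T{\left(d,U \right)} = \frac{9}{-2 + \left(d U + d\right)} = \frac{9}{-2 + \left(U d + d\right)} = \frac{9}{-2 + \left(d + U d\right)} = \frac{9}{-2 + d + U d}$)
$\left(D{\left(-2 \right)} \left(6 + 4\right) + T{\left(4,-12 \right)}\right)^{2} = \left(2 \left(-2\right) \left(6 + 4\right) + \frac{9}{-2 + 4 - 48}\right)^{2} = \left(\left(-4\right) 10 + \frac{9}{-2 + 4 - 48}\right)^{2} = \left(-40 + \frac{9}{-46}\right)^{2} = \left(-40 + 9 \left(- \frac{1}{46}\right)\right)^{2} = \left(-40 - \frac{9}{46}\right)^{2} = \left(- \frac{1849}{46}\right)^{2} = \frac{3418801}{2116}$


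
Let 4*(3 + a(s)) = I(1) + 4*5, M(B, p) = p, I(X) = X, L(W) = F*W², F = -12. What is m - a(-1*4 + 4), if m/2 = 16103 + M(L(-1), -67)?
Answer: 128279/4 ≈ 32070.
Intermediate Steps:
L(W) = -12*W²
a(s) = 9/4 (a(s) = -3 + (1 + 4*5)/4 = -3 + (1 + 20)/4 = -3 + (¼)*21 = -3 + 21/4 = 9/4)
m = 32072 (m = 2*(16103 - 67) = 2*16036 = 32072)
m - a(-1*4 + 4) = 32072 - 1*9/4 = 32072 - 9/4 = 128279/4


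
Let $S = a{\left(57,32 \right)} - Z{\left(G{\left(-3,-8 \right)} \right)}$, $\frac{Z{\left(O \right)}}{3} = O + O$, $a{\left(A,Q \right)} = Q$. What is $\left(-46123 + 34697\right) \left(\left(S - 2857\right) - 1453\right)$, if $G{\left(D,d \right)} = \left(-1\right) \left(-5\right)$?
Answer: $49223208$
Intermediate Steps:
$G{\left(D,d \right)} = 5$
$Z{\left(O \right)} = 6 O$ ($Z{\left(O \right)} = 3 \left(O + O\right) = 3 \cdot 2 O = 6 O$)
$S = 2$ ($S = 32 - 6 \cdot 5 = 32 - 30 = 2$)
$\left(-46123 + 34697\right) \left(\left(S - 2857\right) - 1453\right) = \left(-46123 + 34697\right) \left(\left(2 - 2857\right) - 1453\right) = - 11426 \left(-2855 - 1453\right) = \left(-11426\right) \left(-4308\right) = 49223208$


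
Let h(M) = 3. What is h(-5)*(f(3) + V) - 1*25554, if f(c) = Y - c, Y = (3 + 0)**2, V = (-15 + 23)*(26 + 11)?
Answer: -24648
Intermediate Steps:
V = 296 (V = 8*37 = 296)
Y = 9 (Y = 3**2 = 9)
f(c) = 9 - c
h(-5)*(f(3) + V) - 1*25554 = 3*((9 - 1*3) + 296) - 1*25554 = 3*((9 - 3) + 296) - 25554 = 3*(6 + 296) - 25554 = 3*302 - 25554 = 906 - 25554 = -24648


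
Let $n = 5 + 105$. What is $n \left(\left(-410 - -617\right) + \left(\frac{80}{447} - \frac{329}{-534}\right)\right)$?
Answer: $\frac{303112755}{13261} \approx 22857.0$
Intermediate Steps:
$n = 110$
$n \left(\left(-410 - -617\right) + \left(\frac{80}{447} - \frac{329}{-534}\right)\right) = 110 \left(\left(-410 - -617\right) + \left(\frac{80}{447} - \frac{329}{-534}\right)\right) = 110 \left(\left(-410 + 617\right) + \left(80 \cdot \frac{1}{447} - - \frac{329}{534}\right)\right) = 110 \left(207 + \left(\frac{80}{447} + \frac{329}{534}\right)\right) = 110 \left(207 + \frac{21087}{26522}\right) = 110 \cdot \frac{5511141}{26522} = \frac{303112755}{13261}$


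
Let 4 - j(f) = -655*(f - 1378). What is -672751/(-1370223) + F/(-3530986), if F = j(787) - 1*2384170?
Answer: 6172733625919/4838238229878 ≈ 1.2758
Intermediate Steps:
j(f) = -902586 + 655*f (j(f) = 4 - (-655)*(f - 1378) = 4 - (-655)*(-1378 + f) = 4 - (902590 - 655*f) = 4 + (-902590 + 655*f) = -902586 + 655*f)
F = -2771271 (F = (-902586 + 655*787) - 1*2384170 = (-902586 + 515485) - 2384170 = -387101 - 2384170 = -2771271)
-672751/(-1370223) + F/(-3530986) = -672751/(-1370223) - 2771271/(-3530986) = -672751*(-1/1370223) - 2771271*(-1/3530986) = 672751/1370223 + 2771271/3530986 = 6172733625919/4838238229878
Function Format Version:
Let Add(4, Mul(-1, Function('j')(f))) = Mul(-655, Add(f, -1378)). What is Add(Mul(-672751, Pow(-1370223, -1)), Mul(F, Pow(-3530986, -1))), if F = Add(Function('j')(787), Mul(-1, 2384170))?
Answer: Rational(6172733625919, 4838238229878) ≈ 1.2758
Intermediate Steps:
Function('j')(f) = Add(-902586, Mul(655, f)) (Function('j')(f) = Add(4, Mul(-1, Mul(-655, Add(f, -1378)))) = Add(4, Mul(-1, Mul(-655, Add(-1378, f)))) = Add(4, Mul(-1, Add(902590, Mul(-655, f)))) = Add(4, Add(-902590, Mul(655, f))) = Add(-902586, Mul(655, f)))
F = -2771271 (F = Add(Add(-902586, Mul(655, 787)), Mul(-1, 2384170)) = Add(Add(-902586, 515485), -2384170) = Add(-387101, -2384170) = -2771271)
Add(Mul(-672751, Pow(-1370223, -1)), Mul(F, Pow(-3530986, -1))) = Add(Mul(-672751, Pow(-1370223, -1)), Mul(-2771271, Pow(-3530986, -1))) = Add(Mul(-672751, Rational(-1, 1370223)), Mul(-2771271, Rational(-1, 3530986))) = Add(Rational(672751, 1370223), Rational(2771271, 3530986)) = Rational(6172733625919, 4838238229878)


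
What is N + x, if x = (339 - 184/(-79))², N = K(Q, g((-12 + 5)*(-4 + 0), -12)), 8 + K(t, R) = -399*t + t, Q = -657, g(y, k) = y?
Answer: 2358995423/6241 ≈ 3.7798e+5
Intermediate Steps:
K(t, R) = -8 - 398*t (K(t, R) = -8 + (-399*t + t) = -8 - 398*t)
N = 261478 (N = -8 - 398*(-657) = -8 + 261486 = 261478)
x = 727111225/6241 (x = (339 - 184*(-1/79))² = (339 + 184/79)² = (26965/79)² = 727111225/6241 ≈ 1.1651e+5)
N + x = 261478 + 727111225/6241 = 2358995423/6241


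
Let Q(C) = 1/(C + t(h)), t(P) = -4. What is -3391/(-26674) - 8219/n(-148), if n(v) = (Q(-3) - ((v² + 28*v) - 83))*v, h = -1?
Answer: 30283255539/244247416240 ≈ 0.12399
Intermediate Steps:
Q(C) = 1/(-4 + C) (Q(C) = 1/(C - 4) = 1/(-4 + C))
n(v) = v*(580/7 - v² - 28*v) (n(v) = (1/(-4 - 3) - ((v² + 28*v) - 83))*v = (1/(-7) - (-83 + v² + 28*v))*v = (-⅐ + (83 - v² - 28*v))*v = (580/7 - v² - 28*v)*v = v*(580/7 - v² - 28*v))
-3391/(-26674) - 8219/n(-148) = -3391/(-26674) - 8219*(-7/(148*(580 - 196*(-148) - 7*(-148)²))) = -3391*(-1/26674) - 8219*(-7/(148*(580 + 29008 - 7*21904))) = 3391/26674 - 8219*(-7/(148*(580 + 29008 - 153328))) = 3391/26674 - 8219/((⅐)*(-148)*(-123740)) = 3391/26674 - 8219/18313520/7 = 3391/26674 - 8219*7/18313520 = 3391/26674 - 57533/18313520 = 30283255539/244247416240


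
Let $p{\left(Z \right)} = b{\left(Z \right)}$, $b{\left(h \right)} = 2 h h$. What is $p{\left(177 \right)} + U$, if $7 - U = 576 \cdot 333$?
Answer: $-129143$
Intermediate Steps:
$b{\left(h \right)} = 2 h^{2}$
$p{\left(Z \right)} = 2 Z^{2}$
$U = -191801$ ($U = 7 - 576 \cdot 333 = 7 - 191808 = -191801$)
$p{\left(177 \right)} + U = 2 \cdot 177^{2} - 191801 = 2 \cdot 31329 - 191801 = 62658 - 191801 = -129143$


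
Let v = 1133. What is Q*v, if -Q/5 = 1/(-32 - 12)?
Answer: 515/4 ≈ 128.75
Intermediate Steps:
Q = 5/44 (Q = -5/(-32 - 12) = -5/(-44) = -5*(-1/44) = 5/44 ≈ 0.11364)
Q*v = (5/44)*1133 = 515/4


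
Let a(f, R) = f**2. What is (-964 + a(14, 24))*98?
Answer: -75264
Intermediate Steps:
(-964 + a(14, 24))*98 = (-964 + 14**2)*98 = (-964 + 196)*98 = -768*98 = -75264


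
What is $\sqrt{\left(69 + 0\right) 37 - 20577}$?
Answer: $2 i \sqrt{4506} \approx 134.25 i$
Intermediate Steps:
$\sqrt{\left(69 + 0\right) 37 - 20577} = \sqrt{69 \cdot 37 - 20577} = \sqrt{2553 - 20577} = \sqrt{-18024} = 2 i \sqrt{4506}$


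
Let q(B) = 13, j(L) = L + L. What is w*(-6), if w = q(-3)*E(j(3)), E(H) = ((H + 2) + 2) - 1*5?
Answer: -390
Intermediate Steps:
j(L) = 2*L
E(H) = -1 + H (E(H) = ((2 + H) + 2) - 5 = (4 + H) - 5 = -1 + H)
w = 65 (w = 13*(-1 + 2*3) = 13*(-1 + 6) = 13*5 = 65)
w*(-6) = 65*(-6) = -390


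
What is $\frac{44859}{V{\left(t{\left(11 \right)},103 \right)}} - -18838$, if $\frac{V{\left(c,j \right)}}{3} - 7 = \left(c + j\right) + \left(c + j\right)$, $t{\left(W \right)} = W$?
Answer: $\frac{4441883}{235} \approx 18902.0$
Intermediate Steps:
$V{\left(c,j \right)} = 21 + 6 c + 6 j$ ($V{\left(c,j \right)} = 21 + 3 \left(\left(c + j\right) + \left(c + j\right)\right) = 21 + 3 \left(2 c + 2 j\right) = 21 + \left(6 c + 6 j\right) = 21 + 6 c + 6 j$)
$\frac{44859}{V{\left(t{\left(11 \right)},103 \right)}} - -18838 = \frac{44859}{21 + 6 \cdot 11 + 6 \cdot 103} - -18838 = \frac{44859}{21 + 66 + 618} + 18838 = \frac{44859}{705} + 18838 = 44859 \cdot \frac{1}{705} + 18838 = \frac{14953}{235} + 18838 = \frac{4441883}{235}$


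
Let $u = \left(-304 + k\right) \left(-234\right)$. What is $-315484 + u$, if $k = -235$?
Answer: $-189358$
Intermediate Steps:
$u = 126126$ ($u = \left(-304 - 235\right) \left(-234\right) = \left(-539\right) \left(-234\right) = 126126$)
$-315484 + u = -315484 + 126126 = -189358$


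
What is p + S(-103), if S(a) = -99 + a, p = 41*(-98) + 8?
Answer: -4212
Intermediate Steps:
p = -4010 (p = -4018 + 8 = -4010)
p + S(-103) = -4010 + (-99 - 103) = -4010 - 202 = -4212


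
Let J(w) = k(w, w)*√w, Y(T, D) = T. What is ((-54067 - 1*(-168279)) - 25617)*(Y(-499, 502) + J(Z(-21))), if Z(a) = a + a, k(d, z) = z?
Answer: -44208905 - 3720990*I*√42 ≈ -4.4209e+7 - 2.4115e+7*I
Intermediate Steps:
Z(a) = 2*a
J(w) = w^(3/2) (J(w) = w*√w = w^(3/2))
((-54067 - 1*(-168279)) - 25617)*(Y(-499, 502) + J(Z(-21))) = ((-54067 - 1*(-168279)) - 25617)*(-499 + (2*(-21))^(3/2)) = ((-54067 + 168279) - 25617)*(-499 + (-42)^(3/2)) = (114212 - 25617)*(-499 - 42*I*√42) = 88595*(-499 - 42*I*√42) = -44208905 - 3720990*I*√42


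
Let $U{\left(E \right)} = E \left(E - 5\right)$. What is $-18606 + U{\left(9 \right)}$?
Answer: $-18570$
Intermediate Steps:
$U{\left(E \right)} = E \left(-5 + E\right)$
$-18606 + U{\left(9 \right)} = -18606 + 9 \left(-5 + 9\right) = -18606 + 9 \cdot 4 = -18606 + 36 = -18570$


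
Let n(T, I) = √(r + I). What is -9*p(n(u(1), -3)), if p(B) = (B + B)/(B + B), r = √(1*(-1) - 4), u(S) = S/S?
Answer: -9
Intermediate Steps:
u(S) = 1
r = I*√5 (r = √(-1 - 4) = √(-5) = I*√5 ≈ 2.2361*I)
n(T, I) = √(I + I*√5) (n(T, I) = √(I*√5 + I) = √(I + I*√5))
p(B) = 1 (p(B) = (2*B)/((2*B)) = (2*B)*(1/(2*B)) = 1)
-9*p(n(u(1), -3)) = -9*1 = -9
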